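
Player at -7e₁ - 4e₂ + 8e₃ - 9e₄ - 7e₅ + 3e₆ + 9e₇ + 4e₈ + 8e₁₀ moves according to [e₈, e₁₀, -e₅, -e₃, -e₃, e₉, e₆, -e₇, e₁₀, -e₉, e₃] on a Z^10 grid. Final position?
(-7, -4, 7, -9, -8, 4, 8, 5, 0, 10)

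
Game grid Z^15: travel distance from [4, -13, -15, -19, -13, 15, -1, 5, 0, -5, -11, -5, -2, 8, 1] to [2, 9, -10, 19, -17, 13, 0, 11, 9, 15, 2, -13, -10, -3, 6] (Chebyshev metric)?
38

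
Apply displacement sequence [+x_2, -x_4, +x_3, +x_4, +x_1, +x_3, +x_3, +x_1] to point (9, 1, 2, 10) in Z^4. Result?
(11, 2, 5, 10)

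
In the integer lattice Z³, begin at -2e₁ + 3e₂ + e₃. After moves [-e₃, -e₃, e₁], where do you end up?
(-1, 3, -1)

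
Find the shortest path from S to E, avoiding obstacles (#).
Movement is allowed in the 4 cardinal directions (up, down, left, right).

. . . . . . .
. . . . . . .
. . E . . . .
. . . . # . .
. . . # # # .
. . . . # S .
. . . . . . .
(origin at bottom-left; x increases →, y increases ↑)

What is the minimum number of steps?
8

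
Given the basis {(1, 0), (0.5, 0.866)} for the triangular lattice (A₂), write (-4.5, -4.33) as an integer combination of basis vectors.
-2b₁ - 5b₂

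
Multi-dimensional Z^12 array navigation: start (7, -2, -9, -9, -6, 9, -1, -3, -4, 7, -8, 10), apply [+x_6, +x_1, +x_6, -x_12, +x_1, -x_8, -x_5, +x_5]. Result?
(9, -2, -9, -9, -6, 11, -1, -4, -4, 7, -8, 9)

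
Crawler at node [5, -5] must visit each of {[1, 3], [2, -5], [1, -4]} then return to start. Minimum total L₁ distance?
24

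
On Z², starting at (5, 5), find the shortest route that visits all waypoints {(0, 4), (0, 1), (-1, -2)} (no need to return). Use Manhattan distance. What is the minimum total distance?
13
(one optimal route: (5, 5) → (0, 4) → (0, 1) → (-1, -2))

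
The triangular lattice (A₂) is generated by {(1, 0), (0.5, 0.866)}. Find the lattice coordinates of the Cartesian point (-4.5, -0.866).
-4b₁ - b₂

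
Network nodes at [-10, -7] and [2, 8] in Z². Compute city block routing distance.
27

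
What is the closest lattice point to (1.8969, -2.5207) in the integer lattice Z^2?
(2, -3)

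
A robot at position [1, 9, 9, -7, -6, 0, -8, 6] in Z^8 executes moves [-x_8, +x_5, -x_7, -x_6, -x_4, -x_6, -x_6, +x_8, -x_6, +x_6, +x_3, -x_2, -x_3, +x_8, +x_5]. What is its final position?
(1, 8, 9, -8, -4, -3, -9, 7)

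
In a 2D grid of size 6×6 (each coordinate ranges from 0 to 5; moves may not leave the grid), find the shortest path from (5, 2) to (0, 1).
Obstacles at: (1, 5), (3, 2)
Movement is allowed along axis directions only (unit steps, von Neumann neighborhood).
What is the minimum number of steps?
6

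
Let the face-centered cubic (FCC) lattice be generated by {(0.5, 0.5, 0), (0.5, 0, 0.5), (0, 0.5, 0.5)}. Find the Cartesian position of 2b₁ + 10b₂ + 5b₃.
(6, 3.5, 7.5)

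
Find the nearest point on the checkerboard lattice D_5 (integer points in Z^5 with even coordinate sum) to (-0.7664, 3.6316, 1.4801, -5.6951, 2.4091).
(-1, 4, 1, -6, 2)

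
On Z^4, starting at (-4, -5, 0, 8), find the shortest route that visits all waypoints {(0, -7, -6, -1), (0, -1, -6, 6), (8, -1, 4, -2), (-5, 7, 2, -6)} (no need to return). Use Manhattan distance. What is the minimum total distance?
81
(one optimal route: (-4, -5, 0, 8) → (0, -1, -6, 6) → (0, -7, -6, -1) → (8, -1, 4, -2) → (-5, 7, 2, -6))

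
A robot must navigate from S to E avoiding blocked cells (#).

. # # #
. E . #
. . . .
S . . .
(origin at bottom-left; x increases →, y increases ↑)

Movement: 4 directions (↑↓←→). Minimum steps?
3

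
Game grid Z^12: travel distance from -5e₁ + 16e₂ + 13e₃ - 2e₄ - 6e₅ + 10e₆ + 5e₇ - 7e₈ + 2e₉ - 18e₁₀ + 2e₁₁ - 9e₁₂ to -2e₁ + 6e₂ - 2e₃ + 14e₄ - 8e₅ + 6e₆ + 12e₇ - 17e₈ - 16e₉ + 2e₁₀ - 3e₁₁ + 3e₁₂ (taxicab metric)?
122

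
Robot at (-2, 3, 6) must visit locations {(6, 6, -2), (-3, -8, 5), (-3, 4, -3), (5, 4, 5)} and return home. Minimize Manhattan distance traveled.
64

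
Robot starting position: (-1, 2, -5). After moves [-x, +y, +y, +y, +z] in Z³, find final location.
(-2, 5, -4)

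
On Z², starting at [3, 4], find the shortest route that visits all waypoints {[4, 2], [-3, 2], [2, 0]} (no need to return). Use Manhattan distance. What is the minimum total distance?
14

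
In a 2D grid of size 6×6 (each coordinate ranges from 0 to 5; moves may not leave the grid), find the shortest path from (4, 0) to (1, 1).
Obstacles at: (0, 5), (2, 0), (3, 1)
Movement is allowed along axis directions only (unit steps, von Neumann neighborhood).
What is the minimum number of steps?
6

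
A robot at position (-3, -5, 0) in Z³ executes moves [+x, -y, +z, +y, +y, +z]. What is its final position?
(-2, -4, 2)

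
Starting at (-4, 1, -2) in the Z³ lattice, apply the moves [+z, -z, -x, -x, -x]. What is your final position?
(-7, 1, -2)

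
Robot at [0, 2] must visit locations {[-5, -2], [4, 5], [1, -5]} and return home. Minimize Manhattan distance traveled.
38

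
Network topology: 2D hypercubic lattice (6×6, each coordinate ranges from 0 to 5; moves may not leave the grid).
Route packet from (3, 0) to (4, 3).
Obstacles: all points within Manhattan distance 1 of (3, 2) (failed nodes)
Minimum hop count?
6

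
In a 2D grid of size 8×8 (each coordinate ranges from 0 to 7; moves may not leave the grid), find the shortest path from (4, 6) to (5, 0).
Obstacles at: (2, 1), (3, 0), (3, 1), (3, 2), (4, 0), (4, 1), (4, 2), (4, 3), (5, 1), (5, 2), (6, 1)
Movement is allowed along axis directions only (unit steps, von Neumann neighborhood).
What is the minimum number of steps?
11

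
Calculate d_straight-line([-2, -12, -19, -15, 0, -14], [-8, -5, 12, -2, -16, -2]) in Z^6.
40.1871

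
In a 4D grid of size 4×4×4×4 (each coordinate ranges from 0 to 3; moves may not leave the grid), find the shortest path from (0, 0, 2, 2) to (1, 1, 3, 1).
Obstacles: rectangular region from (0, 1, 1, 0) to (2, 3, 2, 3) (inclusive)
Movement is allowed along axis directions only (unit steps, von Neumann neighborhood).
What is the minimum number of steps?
4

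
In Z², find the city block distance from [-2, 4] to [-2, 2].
2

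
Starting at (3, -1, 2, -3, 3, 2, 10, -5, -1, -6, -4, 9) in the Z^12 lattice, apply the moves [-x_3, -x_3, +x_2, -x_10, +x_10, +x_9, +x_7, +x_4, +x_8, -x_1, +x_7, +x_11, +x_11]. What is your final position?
(2, 0, 0, -2, 3, 2, 12, -4, 0, -6, -2, 9)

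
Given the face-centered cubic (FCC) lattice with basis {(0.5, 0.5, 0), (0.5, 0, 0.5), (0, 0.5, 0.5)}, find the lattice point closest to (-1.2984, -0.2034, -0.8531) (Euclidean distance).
(-1.5, -0.5, -1)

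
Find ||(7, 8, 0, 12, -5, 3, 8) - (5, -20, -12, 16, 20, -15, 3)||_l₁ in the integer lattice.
94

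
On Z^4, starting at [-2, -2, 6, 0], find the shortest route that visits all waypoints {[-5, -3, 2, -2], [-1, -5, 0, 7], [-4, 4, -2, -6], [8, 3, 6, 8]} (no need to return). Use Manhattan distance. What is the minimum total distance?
77
(one optimal route: (-2, -2, 6, 0) → (-5, -3, 2, -2) → (-4, 4, -2, -6) → (-1, -5, 0, 7) → (8, 3, 6, 8))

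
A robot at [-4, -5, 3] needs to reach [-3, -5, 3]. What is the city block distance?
1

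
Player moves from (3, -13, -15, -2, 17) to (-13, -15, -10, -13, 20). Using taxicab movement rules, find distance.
37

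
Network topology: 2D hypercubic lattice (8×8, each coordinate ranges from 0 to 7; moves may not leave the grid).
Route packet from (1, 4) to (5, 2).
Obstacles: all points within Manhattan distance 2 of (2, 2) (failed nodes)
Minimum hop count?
8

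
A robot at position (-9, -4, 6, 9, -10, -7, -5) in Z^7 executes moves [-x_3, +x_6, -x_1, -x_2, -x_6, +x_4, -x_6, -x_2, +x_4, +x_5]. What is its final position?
(-10, -6, 5, 11, -9, -8, -5)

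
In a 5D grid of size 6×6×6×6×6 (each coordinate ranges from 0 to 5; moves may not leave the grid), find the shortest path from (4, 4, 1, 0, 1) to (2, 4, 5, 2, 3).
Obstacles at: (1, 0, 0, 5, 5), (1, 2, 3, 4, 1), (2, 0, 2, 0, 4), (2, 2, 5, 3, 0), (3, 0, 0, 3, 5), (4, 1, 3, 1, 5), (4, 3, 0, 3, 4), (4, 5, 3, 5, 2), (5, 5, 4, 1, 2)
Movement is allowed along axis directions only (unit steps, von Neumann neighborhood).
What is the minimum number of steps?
10
(one shortest path: (4, 4, 1, 0, 1) → (3, 4, 1, 0, 1) → (2, 4, 1, 0, 1) → (2, 4, 2, 0, 1) → (2, 4, 3, 0, 1) → (2, 4, 4, 0, 1) → (2, 4, 5, 0, 1) → (2, 4, 5, 1, 1) → (2, 4, 5, 2, 1) → (2, 4, 5, 2, 2) → (2, 4, 5, 2, 3))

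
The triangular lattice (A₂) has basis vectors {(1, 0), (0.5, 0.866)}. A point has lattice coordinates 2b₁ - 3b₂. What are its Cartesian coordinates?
(0.5, -2.598)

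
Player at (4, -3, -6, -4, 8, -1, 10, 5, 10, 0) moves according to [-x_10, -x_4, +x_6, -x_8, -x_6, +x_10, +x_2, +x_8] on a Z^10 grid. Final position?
(4, -2, -6, -5, 8, -1, 10, 5, 10, 0)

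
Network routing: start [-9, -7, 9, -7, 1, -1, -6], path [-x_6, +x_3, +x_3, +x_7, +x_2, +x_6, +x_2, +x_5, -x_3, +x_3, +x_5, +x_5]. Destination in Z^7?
(-9, -5, 11, -7, 4, -1, -5)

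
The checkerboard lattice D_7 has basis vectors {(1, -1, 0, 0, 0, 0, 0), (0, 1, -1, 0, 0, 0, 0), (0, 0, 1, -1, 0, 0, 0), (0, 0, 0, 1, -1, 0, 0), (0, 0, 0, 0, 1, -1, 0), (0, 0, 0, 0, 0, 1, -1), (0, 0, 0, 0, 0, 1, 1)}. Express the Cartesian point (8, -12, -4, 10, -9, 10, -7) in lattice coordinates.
8b₁ - 4b₂ - 8b₃ + 2b₄ - 7b₅ + 5b₆ - 2b₇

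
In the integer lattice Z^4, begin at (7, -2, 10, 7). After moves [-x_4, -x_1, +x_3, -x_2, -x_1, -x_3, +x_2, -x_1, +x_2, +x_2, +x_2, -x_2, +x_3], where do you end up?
(4, 0, 11, 6)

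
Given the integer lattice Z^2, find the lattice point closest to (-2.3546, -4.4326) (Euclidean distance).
(-2, -4)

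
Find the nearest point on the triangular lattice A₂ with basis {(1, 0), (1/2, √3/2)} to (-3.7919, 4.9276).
(-4, 5.196)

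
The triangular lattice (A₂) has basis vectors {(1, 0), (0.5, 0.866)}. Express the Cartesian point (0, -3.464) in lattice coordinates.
2b₁ - 4b₂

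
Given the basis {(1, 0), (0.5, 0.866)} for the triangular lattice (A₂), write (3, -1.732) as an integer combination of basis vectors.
4b₁ - 2b₂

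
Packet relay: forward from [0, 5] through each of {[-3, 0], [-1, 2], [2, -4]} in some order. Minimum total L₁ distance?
17
(one optimal route: (0, 5) → (-1, 2) → (-3, 0) → (2, -4))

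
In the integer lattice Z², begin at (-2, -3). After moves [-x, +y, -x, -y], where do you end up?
(-4, -3)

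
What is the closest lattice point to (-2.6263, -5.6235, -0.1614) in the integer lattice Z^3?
(-3, -6, 0)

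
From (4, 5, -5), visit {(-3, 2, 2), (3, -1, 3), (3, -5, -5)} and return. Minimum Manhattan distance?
50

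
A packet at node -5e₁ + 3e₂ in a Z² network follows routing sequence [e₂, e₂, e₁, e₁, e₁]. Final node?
(-2, 5)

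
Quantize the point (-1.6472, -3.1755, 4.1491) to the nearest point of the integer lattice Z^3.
(-2, -3, 4)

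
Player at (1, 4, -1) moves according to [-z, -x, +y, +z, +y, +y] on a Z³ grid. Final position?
(0, 7, -1)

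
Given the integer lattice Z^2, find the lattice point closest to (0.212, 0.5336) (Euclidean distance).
(0, 1)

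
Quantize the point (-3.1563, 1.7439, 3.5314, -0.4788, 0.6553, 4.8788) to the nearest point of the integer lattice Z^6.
(-3, 2, 4, 0, 1, 5)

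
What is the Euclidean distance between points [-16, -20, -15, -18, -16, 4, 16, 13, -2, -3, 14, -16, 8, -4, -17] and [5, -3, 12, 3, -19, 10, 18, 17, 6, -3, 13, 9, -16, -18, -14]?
58.6174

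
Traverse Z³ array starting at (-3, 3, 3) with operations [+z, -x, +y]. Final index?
(-4, 4, 4)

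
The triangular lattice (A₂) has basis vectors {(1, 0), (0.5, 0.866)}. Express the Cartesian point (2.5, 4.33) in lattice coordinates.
5b₂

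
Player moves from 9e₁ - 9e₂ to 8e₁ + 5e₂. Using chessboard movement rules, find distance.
14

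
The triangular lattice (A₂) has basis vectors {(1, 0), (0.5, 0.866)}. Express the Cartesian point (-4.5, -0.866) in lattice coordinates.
-4b₁ - b₂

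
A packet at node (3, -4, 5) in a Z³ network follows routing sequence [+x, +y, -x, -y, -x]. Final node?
(2, -4, 5)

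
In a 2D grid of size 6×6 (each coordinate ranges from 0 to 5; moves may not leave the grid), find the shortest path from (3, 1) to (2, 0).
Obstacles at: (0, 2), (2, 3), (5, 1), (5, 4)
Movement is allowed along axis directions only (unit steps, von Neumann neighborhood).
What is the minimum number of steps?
2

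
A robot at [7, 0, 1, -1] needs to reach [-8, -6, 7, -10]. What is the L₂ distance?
19.4422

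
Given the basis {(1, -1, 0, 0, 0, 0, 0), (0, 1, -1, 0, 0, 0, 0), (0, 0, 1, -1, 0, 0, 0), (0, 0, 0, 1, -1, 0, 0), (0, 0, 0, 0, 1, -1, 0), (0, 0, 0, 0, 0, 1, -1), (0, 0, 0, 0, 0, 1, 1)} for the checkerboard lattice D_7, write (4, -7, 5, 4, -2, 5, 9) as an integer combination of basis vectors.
4b₁ - 3b₂ + 2b₃ + 6b₄ + 4b₅ + 9b₇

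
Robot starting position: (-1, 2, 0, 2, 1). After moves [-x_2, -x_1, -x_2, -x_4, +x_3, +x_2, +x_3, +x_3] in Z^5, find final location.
(-2, 1, 3, 1, 1)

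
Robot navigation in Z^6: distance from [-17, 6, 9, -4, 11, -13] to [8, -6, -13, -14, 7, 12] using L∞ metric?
25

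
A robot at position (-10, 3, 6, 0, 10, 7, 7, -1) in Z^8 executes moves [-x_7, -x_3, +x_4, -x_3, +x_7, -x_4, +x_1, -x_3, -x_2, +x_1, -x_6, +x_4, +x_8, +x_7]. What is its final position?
(-8, 2, 3, 1, 10, 6, 8, 0)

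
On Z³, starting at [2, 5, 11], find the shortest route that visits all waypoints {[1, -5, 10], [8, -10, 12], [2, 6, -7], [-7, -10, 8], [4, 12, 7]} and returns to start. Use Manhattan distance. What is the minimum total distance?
118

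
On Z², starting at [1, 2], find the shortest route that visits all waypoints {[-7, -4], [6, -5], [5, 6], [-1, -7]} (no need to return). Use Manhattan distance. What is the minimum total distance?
38
(one optimal route: (1, 2) → (5, 6) → (6, -5) → (-1, -7) → (-7, -4))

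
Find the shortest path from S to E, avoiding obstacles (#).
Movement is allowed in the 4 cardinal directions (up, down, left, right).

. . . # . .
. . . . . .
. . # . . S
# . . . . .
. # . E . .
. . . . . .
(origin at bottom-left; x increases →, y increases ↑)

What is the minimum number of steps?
4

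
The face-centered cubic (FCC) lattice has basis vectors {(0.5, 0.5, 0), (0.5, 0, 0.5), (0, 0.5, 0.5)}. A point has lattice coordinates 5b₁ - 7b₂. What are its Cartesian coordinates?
(-1, 2.5, -3.5)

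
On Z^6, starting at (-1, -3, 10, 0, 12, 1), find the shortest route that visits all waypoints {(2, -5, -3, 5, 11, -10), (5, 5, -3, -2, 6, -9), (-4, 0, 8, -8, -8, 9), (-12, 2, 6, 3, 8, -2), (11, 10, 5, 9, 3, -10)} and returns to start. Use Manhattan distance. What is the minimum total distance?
240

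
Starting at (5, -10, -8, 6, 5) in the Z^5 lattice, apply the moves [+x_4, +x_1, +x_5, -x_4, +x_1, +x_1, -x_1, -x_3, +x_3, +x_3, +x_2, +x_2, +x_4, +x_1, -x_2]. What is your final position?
(8, -9, -7, 7, 6)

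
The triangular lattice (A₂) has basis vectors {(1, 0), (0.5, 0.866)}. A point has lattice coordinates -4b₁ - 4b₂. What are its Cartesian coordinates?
(-6, -3.464)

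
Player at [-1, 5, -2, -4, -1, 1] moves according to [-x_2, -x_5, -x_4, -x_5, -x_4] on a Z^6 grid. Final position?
(-1, 4, -2, -6, -3, 1)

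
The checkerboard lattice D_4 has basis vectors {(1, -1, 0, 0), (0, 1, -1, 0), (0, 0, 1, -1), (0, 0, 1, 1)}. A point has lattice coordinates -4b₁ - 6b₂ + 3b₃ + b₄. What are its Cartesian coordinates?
(-4, -2, 10, -2)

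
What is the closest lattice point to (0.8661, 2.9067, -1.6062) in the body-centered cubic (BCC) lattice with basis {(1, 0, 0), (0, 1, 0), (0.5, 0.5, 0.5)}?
(1, 3, -2)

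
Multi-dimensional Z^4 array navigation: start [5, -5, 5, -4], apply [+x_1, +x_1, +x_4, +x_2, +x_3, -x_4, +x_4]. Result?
(7, -4, 6, -3)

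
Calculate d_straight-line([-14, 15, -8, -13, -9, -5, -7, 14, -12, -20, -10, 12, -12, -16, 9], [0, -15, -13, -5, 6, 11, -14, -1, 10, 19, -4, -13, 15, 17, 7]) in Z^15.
80.1748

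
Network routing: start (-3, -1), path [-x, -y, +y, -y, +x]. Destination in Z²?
(-3, -2)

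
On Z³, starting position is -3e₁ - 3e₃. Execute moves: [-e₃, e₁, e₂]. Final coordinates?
(-2, 1, -4)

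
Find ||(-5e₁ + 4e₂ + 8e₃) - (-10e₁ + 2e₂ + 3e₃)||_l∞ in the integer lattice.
5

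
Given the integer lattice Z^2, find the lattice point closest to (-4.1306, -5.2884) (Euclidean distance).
(-4, -5)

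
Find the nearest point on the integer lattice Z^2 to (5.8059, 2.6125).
(6, 3)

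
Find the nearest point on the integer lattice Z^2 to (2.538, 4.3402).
(3, 4)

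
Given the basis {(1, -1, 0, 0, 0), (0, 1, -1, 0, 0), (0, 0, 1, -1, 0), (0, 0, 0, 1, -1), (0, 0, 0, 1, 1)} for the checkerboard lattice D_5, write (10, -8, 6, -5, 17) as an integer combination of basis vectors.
10b₁ + 2b₂ + 8b₃ - 7b₄ + 10b₅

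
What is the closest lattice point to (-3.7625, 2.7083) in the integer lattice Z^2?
(-4, 3)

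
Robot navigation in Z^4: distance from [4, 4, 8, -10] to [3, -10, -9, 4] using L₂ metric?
26.1151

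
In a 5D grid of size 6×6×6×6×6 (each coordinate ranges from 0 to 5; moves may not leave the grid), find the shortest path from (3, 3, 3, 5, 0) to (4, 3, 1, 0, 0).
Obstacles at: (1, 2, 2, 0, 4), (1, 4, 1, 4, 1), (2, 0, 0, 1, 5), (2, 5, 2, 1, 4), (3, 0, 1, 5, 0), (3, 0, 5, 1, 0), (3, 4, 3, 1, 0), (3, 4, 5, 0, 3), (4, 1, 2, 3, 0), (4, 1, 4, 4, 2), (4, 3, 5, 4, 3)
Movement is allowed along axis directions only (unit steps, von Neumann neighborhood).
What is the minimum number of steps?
8
(one shortest path: (3, 3, 3, 5, 0) → (4, 3, 3, 5, 0) → (4, 3, 2, 5, 0) → (4, 3, 1, 5, 0) → (4, 3, 1, 4, 0) → (4, 3, 1, 3, 0) → (4, 3, 1, 2, 0) → (4, 3, 1, 1, 0) → (4, 3, 1, 0, 0))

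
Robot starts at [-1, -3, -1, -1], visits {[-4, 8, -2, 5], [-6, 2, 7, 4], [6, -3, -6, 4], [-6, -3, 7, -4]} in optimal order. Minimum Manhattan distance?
73
(one optimal route: (-1, -3, -1, -1) → (-6, -3, 7, -4) → (-6, 2, 7, 4) → (-4, 8, -2, 5) → (6, -3, -6, 4))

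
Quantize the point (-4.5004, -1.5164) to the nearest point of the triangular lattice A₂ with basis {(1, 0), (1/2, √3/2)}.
(-5, -1.732)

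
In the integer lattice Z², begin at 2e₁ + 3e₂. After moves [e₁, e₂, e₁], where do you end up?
(4, 4)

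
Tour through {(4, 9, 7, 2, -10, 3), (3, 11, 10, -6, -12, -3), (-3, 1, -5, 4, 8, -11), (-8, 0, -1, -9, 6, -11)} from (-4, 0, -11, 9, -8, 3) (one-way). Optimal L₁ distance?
152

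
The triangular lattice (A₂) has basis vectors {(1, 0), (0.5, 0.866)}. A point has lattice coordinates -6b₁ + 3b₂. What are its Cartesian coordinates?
(-4.5, 2.598)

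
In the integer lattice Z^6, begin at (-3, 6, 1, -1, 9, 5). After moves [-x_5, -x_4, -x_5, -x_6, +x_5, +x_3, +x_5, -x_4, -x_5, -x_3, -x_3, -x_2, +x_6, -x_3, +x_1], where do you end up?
(-2, 5, -1, -3, 8, 5)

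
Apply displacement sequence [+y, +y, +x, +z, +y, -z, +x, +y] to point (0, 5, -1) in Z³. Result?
(2, 9, -1)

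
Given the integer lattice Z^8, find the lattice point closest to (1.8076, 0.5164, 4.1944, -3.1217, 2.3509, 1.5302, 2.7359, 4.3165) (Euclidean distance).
(2, 1, 4, -3, 2, 2, 3, 4)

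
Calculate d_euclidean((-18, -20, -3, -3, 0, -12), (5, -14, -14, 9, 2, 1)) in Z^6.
31.6702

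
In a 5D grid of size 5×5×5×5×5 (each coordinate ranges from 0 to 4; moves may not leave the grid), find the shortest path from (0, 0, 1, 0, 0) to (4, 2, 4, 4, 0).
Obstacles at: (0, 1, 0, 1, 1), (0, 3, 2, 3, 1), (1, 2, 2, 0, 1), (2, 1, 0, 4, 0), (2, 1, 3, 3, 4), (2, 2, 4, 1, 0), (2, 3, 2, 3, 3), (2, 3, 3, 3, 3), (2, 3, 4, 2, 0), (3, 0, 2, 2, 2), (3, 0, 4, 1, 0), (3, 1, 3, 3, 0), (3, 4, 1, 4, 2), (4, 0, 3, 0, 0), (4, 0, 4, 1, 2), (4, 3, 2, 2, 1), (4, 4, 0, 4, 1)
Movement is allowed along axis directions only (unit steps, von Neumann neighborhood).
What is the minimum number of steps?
13
(one shortest path: (0, 0, 1, 0, 0) → (1, 0, 1, 0, 0) → (2, 0, 1, 0, 0) → (3, 0, 1, 0, 0) → (4, 0, 1, 0, 0) → (4, 1, 1, 0, 0) → (4, 2, 1, 0, 0) → (4, 2, 2, 0, 0) → (4, 2, 3, 0, 0) → (4, 2, 4, 0, 0) → (4, 2, 4, 1, 0) → (4, 2, 4, 2, 0) → (4, 2, 4, 3, 0) → (4, 2, 4, 4, 0))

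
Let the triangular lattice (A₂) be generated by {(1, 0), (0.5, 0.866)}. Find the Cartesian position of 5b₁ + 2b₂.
(6, 1.732)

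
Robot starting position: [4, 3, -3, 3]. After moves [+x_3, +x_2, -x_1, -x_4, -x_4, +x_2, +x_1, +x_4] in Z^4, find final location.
(4, 5, -2, 2)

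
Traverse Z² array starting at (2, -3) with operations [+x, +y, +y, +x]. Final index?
(4, -1)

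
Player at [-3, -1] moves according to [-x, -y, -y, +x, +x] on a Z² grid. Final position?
(-2, -3)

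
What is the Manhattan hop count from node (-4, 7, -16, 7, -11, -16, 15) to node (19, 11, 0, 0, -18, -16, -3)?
75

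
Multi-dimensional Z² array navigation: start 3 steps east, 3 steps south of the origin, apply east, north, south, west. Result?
(3, -3)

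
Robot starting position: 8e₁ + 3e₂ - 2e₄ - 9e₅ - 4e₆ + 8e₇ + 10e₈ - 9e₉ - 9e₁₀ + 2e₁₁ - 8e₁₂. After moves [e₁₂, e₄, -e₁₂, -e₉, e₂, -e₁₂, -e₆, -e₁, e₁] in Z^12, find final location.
(8, 4, 0, -1, -9, -5, 8, 10, -10, -9, 2, -9)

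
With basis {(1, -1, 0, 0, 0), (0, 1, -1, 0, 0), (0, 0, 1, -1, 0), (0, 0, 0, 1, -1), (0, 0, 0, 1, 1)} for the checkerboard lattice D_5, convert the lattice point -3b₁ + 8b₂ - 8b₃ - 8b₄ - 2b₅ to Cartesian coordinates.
(-3, 11, -16, -2, 6)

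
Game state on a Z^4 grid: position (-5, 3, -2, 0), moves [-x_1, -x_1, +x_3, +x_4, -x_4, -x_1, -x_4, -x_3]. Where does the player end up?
(-8, 3, -2, -1)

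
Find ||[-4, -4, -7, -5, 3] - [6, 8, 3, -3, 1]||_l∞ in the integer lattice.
12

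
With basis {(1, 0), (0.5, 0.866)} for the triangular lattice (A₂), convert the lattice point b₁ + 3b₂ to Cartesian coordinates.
(2.5, 2.598)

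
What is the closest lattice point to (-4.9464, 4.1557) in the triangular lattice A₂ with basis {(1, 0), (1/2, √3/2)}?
(-4.5, 4.33)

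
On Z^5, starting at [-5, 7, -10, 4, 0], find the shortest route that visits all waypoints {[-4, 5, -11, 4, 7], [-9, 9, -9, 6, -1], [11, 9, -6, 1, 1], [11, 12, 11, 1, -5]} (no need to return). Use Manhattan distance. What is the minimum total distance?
88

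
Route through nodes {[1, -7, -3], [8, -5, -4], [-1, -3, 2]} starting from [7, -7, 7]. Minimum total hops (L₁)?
35
(one optimal route: (7, -7, 7) → (8, -5, -4) → (1, -7, -3) → (-1, -3, 2))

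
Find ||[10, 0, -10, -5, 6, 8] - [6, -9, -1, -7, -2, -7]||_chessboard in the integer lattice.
15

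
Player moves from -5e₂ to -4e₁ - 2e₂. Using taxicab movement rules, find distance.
7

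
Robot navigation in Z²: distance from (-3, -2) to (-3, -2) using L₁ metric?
0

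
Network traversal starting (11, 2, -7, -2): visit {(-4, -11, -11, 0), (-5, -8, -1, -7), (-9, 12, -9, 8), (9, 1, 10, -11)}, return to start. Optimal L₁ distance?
168
(one optimal route: (11, 2, -7, -2) → (-9, 12, -9, 8) → (-4, -11, -11, 0) → (-5, -8, -1, -7) → (9, 1, 10, -11) → (11, 2, -7, -2))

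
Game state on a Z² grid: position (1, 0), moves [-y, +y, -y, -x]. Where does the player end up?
(0, -1)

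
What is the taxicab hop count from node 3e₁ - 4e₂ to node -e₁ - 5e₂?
5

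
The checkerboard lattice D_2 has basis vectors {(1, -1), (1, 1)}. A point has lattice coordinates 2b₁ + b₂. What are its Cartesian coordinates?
(3, -1)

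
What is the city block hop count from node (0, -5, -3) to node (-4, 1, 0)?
13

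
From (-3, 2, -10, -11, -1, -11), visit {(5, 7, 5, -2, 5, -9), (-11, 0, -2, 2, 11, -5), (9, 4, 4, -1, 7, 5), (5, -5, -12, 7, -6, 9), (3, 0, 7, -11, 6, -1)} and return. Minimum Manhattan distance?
262
(one optimal route: (-3, 2, -10, -11, -1, -11) → (-11, 0, -2, 2, 11, -5) → (3, 0, 7, -11, 6, -1) → (5, 7, 5, -2, 5, -9) → (9, 4, 4, -1, 7, 5) → (5, -5, -12, 7, -6, 9) → (-3, 2, -10, -11, -1, -11))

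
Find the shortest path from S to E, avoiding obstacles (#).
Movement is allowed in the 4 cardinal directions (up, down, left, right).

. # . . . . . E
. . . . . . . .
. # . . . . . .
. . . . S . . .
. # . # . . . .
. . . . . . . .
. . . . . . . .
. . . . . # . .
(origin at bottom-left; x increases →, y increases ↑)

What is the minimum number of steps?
6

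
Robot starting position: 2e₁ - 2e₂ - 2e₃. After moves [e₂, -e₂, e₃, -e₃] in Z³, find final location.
(2, -2, -2)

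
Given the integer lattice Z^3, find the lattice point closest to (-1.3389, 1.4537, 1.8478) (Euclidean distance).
(-1, 1, 2)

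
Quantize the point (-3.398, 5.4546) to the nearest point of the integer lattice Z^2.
(-3, 5)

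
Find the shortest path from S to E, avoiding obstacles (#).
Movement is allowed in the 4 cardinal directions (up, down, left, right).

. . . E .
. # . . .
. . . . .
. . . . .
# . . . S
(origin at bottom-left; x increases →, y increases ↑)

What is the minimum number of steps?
5
(one shortest path: (4, 0) → (3, 0) → (3, 1) → (3, 2) → (3, 3) → (3, 4))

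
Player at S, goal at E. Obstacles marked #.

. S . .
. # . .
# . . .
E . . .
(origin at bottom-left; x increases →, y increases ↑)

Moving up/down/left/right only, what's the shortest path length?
6
(one shortest path: (1, 3) → (2, 3) → (2, 2) → (2, 1) → (1, 1) → (1, 0) → (0, 0))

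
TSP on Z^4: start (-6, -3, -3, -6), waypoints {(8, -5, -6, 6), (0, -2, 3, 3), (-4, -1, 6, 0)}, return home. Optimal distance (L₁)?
84
(one optimal route: (-6, -3, -3, -6) → (8, -5, -6, 6) → (0, -2, 3, 3) → (-4, -1, 6, 0) → (-6, -3, -3, -6))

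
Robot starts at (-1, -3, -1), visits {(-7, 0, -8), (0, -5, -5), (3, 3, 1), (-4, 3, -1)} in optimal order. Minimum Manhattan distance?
44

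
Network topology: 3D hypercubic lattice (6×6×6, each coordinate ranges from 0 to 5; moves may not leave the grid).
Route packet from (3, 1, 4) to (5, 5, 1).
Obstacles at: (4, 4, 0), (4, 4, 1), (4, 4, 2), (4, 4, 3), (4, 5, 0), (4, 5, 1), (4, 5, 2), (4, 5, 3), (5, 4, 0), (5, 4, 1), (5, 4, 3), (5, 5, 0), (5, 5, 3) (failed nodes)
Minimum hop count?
9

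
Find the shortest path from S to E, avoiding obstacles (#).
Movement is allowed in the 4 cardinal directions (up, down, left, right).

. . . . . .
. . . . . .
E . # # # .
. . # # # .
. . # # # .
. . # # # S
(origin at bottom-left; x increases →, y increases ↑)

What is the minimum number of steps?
10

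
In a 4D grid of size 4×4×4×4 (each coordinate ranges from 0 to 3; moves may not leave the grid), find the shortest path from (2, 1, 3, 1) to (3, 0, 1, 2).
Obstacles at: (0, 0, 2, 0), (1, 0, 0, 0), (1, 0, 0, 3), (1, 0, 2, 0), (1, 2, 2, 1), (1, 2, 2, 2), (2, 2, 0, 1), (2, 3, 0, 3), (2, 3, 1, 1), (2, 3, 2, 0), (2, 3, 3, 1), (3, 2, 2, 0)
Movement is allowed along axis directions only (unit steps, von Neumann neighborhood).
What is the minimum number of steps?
5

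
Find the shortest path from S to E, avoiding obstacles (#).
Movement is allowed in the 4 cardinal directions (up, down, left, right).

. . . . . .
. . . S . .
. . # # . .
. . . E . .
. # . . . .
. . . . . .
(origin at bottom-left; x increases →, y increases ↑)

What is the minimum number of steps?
4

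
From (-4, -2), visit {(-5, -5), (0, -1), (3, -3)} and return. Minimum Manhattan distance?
24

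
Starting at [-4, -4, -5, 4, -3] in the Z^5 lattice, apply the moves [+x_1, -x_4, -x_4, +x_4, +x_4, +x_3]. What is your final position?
(-3, -4, -4, 4, -3)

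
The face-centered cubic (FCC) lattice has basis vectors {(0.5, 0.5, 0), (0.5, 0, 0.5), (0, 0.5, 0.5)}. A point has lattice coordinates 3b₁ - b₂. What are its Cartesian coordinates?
(1, 1.5, -0.5)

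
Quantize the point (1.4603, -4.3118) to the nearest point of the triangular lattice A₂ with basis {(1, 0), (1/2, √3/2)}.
(1.5, -4.33)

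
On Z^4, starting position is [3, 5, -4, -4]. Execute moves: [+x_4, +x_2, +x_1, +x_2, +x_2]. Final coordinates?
(4, 8, -4, -3)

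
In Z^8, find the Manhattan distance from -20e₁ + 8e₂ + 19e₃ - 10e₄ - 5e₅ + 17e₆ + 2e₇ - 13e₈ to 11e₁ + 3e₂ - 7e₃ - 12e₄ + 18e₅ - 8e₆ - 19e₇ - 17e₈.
137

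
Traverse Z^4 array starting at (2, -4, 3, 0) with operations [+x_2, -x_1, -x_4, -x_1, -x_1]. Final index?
(-1, -3, 3, -1)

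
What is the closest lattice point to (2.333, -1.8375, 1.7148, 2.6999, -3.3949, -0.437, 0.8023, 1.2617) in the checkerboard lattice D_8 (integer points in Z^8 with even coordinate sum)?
(2, -2, 2, 3, -3, 0, 1, 1)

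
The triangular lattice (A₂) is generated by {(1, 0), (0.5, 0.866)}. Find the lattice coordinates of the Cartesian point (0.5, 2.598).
-b₁ + 3b₂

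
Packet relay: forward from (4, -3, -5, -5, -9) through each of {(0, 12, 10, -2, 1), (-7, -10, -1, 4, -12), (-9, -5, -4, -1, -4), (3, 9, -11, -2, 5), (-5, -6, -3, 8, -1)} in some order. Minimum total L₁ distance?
149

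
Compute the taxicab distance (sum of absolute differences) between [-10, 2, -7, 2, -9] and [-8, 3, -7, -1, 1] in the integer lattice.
16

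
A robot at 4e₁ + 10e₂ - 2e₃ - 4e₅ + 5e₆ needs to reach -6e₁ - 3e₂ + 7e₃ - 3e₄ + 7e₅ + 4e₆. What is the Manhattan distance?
47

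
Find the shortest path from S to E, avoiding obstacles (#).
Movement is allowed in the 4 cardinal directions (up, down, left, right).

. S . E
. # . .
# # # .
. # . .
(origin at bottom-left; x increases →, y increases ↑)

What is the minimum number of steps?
2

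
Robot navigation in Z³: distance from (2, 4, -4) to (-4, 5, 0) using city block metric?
11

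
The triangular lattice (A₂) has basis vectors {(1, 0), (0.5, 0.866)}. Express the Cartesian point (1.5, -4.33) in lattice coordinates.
4b₁ - 5b₂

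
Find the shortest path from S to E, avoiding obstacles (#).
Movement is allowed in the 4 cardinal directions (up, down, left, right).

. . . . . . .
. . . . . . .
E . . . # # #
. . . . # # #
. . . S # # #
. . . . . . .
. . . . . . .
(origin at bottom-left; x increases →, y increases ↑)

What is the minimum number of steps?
5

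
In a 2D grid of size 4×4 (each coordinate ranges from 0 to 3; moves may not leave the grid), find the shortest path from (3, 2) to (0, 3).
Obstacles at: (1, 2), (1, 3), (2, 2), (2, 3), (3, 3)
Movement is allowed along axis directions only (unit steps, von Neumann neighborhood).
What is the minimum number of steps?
6
(one shortest path: (3, 2) → (3, 1) → (2, 1) → (1, 1) → (0, 1) → (0, 2) → (0, 3))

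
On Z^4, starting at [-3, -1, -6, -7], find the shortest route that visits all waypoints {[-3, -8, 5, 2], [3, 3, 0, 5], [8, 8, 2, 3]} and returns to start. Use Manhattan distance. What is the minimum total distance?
100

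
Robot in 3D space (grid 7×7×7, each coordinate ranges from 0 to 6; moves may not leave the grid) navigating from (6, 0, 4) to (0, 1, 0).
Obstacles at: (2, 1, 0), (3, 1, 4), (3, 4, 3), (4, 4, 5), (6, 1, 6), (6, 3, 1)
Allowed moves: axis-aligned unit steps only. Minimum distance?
11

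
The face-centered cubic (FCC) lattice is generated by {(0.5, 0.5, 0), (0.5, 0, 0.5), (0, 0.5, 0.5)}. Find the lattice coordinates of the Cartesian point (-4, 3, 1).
-2b₁ - 6b₂ + 8b₃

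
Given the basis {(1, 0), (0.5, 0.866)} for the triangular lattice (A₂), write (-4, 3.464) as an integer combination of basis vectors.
-6b₁ + 4b₂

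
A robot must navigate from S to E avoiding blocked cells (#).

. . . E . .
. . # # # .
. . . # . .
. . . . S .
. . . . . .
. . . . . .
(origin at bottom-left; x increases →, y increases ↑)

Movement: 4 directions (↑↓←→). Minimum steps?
6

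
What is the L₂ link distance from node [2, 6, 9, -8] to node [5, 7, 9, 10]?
18.2757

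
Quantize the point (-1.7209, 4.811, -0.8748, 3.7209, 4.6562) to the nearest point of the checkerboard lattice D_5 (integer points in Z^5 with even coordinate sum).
(-2, 5, -1, 4, 4)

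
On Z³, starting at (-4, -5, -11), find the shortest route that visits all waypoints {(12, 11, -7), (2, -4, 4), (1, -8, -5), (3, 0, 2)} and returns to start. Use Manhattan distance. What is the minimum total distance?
100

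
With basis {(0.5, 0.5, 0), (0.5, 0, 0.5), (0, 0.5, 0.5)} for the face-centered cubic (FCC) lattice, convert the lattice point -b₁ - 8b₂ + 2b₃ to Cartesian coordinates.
(-4.5, 0.5, -3)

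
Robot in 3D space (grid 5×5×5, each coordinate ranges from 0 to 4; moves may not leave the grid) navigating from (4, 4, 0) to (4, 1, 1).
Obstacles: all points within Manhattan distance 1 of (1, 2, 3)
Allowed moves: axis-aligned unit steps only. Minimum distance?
4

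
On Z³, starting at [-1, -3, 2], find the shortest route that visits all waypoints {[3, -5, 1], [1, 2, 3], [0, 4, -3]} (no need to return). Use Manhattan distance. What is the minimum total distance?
27
(one optimal route: (-1, -3, 2) → (3, -5, 1) → (1, 2, 3) → (0, 4, -3))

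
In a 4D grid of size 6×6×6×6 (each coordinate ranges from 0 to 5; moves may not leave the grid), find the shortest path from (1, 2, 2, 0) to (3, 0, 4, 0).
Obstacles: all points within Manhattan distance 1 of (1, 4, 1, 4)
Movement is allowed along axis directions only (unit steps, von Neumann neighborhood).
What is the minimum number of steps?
6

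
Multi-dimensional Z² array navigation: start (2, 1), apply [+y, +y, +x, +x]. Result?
(4, 3)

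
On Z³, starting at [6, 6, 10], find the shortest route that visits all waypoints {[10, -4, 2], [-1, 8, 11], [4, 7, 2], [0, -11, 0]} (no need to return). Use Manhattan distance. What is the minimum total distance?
61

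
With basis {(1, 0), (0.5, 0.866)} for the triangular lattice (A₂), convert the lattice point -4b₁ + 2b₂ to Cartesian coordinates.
(-3, 1.732)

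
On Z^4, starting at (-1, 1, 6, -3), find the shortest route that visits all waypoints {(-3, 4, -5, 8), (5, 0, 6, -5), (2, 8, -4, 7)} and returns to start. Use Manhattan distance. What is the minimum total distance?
80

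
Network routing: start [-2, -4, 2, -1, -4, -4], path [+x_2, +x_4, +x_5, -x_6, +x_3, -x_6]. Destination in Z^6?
(-2, -3, 3, 0, -3, -6)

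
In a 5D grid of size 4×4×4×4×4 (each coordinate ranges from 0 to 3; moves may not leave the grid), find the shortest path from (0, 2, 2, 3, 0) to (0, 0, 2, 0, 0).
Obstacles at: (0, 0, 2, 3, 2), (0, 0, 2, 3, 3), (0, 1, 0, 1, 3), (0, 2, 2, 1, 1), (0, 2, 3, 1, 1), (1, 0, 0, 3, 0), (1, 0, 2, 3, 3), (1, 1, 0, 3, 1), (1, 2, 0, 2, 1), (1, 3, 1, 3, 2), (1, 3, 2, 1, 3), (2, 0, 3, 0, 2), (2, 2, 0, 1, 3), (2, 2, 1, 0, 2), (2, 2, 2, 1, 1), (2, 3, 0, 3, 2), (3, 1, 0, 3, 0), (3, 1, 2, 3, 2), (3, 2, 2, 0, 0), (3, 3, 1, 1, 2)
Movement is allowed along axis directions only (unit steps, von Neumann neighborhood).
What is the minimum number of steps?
5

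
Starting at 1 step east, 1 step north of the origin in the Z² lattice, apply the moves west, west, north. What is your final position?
(-1, 2)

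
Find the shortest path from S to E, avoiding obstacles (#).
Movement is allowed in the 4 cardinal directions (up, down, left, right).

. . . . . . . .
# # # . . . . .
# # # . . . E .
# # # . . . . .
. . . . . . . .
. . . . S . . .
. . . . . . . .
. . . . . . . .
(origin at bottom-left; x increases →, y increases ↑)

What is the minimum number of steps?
5
(one shortest path: (4, 2) → (5, 2) → (6, 2) → (6, 3) → (6, 4) → (6, 5))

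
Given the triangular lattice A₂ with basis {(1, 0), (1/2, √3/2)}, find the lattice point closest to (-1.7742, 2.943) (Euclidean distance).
(-1.5, 2.598)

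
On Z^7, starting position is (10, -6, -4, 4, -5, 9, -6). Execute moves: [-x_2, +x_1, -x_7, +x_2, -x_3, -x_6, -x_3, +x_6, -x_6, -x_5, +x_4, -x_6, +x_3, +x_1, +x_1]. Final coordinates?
(13, -6, -5, 5, -6, 7, -7)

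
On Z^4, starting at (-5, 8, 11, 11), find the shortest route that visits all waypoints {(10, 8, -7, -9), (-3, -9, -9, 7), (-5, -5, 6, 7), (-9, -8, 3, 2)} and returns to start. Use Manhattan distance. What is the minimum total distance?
162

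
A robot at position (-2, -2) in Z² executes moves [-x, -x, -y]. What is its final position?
(-4, -3)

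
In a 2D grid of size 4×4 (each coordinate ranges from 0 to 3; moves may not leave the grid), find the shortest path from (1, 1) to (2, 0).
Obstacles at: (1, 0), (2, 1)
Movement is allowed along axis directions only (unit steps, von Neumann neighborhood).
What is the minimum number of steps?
6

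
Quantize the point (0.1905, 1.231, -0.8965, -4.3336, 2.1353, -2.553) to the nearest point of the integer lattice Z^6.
(0, 1, -1, -4, 2, -3)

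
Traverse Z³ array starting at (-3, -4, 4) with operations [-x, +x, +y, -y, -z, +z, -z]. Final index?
(-3, -4, 3)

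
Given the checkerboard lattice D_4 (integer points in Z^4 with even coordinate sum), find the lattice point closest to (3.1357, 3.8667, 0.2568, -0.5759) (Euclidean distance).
(3, 4, 0, -1)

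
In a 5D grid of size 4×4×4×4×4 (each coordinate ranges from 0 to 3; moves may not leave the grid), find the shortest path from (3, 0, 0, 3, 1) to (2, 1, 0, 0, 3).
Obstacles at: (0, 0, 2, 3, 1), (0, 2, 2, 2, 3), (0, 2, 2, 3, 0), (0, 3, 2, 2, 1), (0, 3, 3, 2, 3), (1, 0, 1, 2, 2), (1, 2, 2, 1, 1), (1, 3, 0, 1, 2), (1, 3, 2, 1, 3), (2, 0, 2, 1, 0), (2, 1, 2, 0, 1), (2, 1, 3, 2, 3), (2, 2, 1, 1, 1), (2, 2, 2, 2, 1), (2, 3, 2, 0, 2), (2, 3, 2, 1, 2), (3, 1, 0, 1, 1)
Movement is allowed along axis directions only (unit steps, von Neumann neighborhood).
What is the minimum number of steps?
7
(one shortest path: (3, 0, 0, 3, 1) → (2, 0, 0, 3, 1) → (2, 1, 0, 3, 1) → (2, 1, 0, 2, 1) → (2, 1, 0, 1, 1) → (2, 1, 0, 0, 1) → (2, 1, 0, 0, 2) → (2, 1, 0, 0, 3))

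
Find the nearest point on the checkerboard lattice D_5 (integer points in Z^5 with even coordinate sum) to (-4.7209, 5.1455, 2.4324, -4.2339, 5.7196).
(-5, 5, 2, -4, 6)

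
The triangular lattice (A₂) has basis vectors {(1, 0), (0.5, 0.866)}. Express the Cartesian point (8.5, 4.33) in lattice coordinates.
6b₁ + 5b₂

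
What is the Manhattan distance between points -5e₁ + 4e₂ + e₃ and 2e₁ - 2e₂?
14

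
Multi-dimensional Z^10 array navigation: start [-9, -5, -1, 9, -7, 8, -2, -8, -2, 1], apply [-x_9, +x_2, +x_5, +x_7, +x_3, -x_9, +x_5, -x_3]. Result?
(-9, -4, -1, 9, -5, 8, -1, -8, -4, 1)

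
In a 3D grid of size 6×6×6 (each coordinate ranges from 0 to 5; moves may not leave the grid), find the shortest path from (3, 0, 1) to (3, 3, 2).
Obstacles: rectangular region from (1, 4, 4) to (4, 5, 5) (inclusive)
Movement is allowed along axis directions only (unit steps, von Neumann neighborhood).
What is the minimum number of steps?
4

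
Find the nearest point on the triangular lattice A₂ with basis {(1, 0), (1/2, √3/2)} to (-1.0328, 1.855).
(-1, 1.732)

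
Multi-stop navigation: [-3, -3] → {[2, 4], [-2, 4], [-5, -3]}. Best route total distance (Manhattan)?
16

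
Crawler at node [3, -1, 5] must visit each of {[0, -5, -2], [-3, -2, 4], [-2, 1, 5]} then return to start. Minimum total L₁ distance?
38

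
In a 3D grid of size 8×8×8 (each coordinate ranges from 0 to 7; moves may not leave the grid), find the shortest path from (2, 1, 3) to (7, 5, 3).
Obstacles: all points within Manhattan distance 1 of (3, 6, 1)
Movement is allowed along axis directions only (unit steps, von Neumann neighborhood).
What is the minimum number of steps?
9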